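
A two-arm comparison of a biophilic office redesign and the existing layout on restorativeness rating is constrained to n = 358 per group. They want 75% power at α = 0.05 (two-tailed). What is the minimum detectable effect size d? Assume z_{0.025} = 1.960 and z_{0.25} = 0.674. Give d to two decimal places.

For two independent groups of n = 358 each: d_min = (z_{α/2} + z_β)·√(2/n).
z-sum = 1.960 + 0.674 = 2.634.
d_min = 2.634 × √(2/358) = 2.634 × 0.0747 = 0.197.

d_min ≈ 0.20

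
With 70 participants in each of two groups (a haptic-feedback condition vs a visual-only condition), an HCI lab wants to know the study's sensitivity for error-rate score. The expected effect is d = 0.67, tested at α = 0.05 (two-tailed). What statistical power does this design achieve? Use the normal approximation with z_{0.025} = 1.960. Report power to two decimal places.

power ≈ 0.98

For two equal groups, power = Φ(d·√(n/2) − z_{α/2}).
d·√(n/2) = 0.67 × √(70/2) = 0.67 × 5.916 = 3.964.
z_β = 3.964 − 1.960 = 2.004.
Power = Φ(2.004) = 0.977.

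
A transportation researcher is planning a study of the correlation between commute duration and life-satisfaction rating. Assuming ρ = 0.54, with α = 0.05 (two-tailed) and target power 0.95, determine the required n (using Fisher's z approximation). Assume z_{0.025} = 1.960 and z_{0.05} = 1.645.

n = 39

Fisher's z: C = ½·ln((1+r)/(1−r)) = ½·ln(3.3478) = 0.6042.
n = ((z_{α/2} + z_β)/C)² + 3.
(1.960 + 1.645) / 0.6042 = 3.605 / 0.6042 = 5.967.
n = 5.967² + 3 = 35.60 + 3 = 38.6.
Round up.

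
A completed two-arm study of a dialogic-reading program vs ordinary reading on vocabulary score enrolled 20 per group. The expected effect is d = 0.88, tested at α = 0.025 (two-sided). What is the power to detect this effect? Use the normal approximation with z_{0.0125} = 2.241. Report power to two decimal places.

power ≈ 0.71

For two equal groups, power = Φ(d·√(n/2) − z_{α/2}).
d·√(n/2) = 0.88 × √(20/2) = 0.88 × 3.162 = 2.783.
z_β = 2.783 − 2.241 = 0.542.
Power = Φ(0.542) = 0.706.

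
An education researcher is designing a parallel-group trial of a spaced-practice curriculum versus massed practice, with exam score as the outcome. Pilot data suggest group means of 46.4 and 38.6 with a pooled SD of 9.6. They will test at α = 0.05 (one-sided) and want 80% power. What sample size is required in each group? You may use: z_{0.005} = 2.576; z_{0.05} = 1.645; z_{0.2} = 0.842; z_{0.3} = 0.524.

Cohen's d = |M₁ − M₂| / SD_pooled = |46.4 − 38.6| / 9.6 = 7.8 / 9.6 = 0.812.
For two independent groups with equal n: n = 2·((z_{α} + z_β) / d)².
z_{α} + z_β = 1.645 + 0.842 = 2.487.
n = 2 × (2.487 / 0.812)² = 2 × 3.063² = 2 × 9.38 = 18.8.
Round up to the next whole participant.

n = 19 per group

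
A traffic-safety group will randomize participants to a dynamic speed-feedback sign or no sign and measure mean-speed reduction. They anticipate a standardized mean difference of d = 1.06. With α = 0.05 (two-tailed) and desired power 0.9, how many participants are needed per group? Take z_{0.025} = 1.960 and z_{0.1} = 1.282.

n = 19 per group

For two independent groups with equal n: n = 2·((z_{α/2} + z_β) / d)².
z_{α/2} + z_β = 1.960 + 1.282 = 3.242.
n = 2 × (3.242 / 1.06)² = 2 × 3.058² = 2 × 9.35 = 18.7.
Round up to the next whole participant.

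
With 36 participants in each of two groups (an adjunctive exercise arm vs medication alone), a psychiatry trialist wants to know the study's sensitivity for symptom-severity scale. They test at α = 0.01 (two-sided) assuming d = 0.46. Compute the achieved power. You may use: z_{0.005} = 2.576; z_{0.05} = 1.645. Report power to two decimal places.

power ≈ 0.27

For two equal groups, power = Φ(d·√(n/2) − z_{α/2}).
d·√(n/2) = 0.46 × √(36/2) = 0.46 × 4.243 = 1.952.
z_β = 1.952 − 2.576 = -0.624.
Power = Φ(-0.624) = 0.266.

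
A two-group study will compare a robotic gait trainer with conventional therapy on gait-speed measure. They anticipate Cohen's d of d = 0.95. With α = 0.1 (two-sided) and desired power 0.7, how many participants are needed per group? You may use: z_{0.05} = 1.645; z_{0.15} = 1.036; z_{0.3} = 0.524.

For two independent groups with equal n: n = 2·((z_{α/2} + z_β) / d)².
z_{α/2} + z_β = 1.645 + 0.524 = 2.169.
n = 2 × (2.169 / 0.95)² = 2 × 2.283² = 2 × 5.21 = 10.4.
Round up to the next whole participant.

n = 11 per group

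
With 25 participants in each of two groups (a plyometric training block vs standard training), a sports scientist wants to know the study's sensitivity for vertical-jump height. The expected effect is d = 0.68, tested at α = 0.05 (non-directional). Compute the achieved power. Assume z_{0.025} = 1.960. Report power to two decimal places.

For two equal groups, power = Φ(d·√(n/2) − z_{α/2}).
d·√(n/2) = 0.68 × √(25/2) = 0.68 × 3.536 = 2.404.
z_β = 2.404 − 1.960 = 0.444.
Power = Φ(0.444) = 0.672.

power ≈ 0.67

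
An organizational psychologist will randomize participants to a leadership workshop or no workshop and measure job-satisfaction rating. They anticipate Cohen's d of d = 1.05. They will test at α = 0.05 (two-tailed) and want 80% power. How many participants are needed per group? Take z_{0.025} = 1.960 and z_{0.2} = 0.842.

For two independent groups with equal n: n = 2·((z_{α/2} + z_β) / d)².
z_{α/2} + z_β = 1.960 + 0.842 = 2.802.
n = 2 × (2.802 / 1.05)² = 2 × 2.669² = 2 × 7.12 = 14.2.
Round up to the next whole participant.

n = 15 per group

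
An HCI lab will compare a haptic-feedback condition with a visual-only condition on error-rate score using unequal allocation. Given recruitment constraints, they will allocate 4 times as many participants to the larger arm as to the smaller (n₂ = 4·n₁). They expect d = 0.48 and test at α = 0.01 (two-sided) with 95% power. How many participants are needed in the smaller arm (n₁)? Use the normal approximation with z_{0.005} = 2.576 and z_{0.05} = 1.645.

With allocation ratio k = n₂/n₁ = 4, Var(x̄₁−x̄₂) = σ²(1/n₁ + 1/(k·n₁)) = σ²·(k+1)/(k·n₁).
So n₁ = (1 + 1/k)·((z_{α/2} + z_β)/d)² = 1.250 × (4.221/0.48)².
n₁ = 1.250 × 77.33 = 96.7.
Round up: n₁ = 97, giving n₂ = 4 × 97 = 388.

n₁ = 97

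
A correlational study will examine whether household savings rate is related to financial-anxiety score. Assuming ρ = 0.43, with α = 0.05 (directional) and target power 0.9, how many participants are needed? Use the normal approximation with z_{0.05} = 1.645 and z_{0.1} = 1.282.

n = 44

Fisher's z: C = ½·ln((1+r)/(1−r)) = ½·ln(2.5088) = 0.4599.
n = ((z_{α} + z_β)/C)² + 3.
(1.645 + 1.282) / 0.4599 = 2.927 / 0.4599 = 6.364.
n = 6.364² + 3 = 40.51 + 3 = 43.5.
Round up.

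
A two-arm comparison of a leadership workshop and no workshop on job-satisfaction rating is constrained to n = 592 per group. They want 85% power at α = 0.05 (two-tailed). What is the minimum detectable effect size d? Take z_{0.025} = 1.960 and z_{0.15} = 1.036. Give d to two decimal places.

For two independent groups of n = 592 each: d_min = (z_{α/2} + z_β)·√(2/n).
z-sum = 1.960 + 1.036 = 2.996.
d_min = 2.996 × √(2/592) = 2.996 × 0.0581 = 0.174.

d_min ≈ 0.17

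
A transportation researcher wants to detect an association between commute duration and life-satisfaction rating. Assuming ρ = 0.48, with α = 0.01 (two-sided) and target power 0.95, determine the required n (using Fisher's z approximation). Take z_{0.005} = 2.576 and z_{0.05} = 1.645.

n = 69

Fisher's z: C = ½·ln((1+r)/(1−r)) = ½·ln(2.8462) = 0.5230.
n = ((z_{α/2} + z_β)/C)² + 3.
(2.576 + 1.645) / 0.5230 = 4.221 / 0.5230 = 8.071.
n = 8.071² + 3 = 65.14 + 3 = 68.1.
Round up.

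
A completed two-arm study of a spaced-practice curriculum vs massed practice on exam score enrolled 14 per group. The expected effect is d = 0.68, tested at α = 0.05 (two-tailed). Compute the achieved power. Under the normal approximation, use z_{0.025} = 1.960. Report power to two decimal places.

For two equal groups, power = Φ(d·√(n/2) − z_{α/2}).
d·√(n/2) = 0.68 × √(14/2) = 0.68 × 2.646 = 1.799.
z_β = 1.799 − 1.960 = -0.161.
Power = Φ(-0.161) = 0.436.

power ≈ 0.44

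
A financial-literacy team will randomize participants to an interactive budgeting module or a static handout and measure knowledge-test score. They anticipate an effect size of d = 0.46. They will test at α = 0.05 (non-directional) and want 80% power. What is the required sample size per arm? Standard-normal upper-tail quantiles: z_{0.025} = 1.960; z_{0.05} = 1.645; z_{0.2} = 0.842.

For two independent groups with equal n: n = 2·((z_{α/2} + z_β) / d)².
z_{α/2} + z_β = 1.960 + 0.842 = 2.802.
n = 2 × (2.802 / 0.46)² = 2 × 6.091² = 2 × 37.10 = 74.2.
Round up to the next whole participant.

n = 75 per group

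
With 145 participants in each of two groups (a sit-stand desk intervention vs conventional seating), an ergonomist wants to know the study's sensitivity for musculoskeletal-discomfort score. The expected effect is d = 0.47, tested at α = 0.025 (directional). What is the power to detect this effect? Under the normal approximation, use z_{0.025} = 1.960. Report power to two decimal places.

For two equal groups, power = Φ(d·√(n/2) − z_{α}).
d·√(n/2) = 0.47 × √(145/2) = 0.47 × 8.515 = 4.002.
z_β = 4.002 − 1.960 = 2.042.
Power = Φ(2.042) = 0.979.

power ≈ 0.98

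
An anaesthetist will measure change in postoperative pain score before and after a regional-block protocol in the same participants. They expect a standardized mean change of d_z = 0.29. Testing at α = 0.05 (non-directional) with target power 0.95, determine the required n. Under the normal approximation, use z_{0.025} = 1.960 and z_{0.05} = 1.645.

n = 155 pairs

For a paired (one-sample on differences) test: n = ((z_{α/2} + z_β) / d)².
z_{α/2} + z_β = 1.960 + 1.645 = 3.605.
n = (3.605 / 0.29)² = 12.431² = 154.53.
Round up.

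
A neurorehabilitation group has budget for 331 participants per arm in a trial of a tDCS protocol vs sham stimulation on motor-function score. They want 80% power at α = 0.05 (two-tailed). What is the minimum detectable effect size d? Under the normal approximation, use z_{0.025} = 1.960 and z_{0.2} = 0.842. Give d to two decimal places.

For two independent groups of n = 331 each: d_min = (z_{α/2} + z_β)·√(2/n).
z-sum = 1.960 + 0.842 = 2.802.
d_min = 2.802 × √(2/331) = 2.802 × 0.0777 = 0.218.

d_min ≈ 0.22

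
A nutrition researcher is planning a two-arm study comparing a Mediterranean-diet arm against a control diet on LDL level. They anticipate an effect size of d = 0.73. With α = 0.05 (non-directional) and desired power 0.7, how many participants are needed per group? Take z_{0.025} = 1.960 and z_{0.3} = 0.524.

For two independent groups with equal n: n = 2·((z_{α/2} + z_β) / d)².
z_{α/2} + z_β = 1.960 + 0.524 = 2.484.
n = 2 × (2.484 / 0.73)² = 2 × 3.403² = 2 × 11.58 = 23.2.
Round up to the next whole participant.

n = 24 per group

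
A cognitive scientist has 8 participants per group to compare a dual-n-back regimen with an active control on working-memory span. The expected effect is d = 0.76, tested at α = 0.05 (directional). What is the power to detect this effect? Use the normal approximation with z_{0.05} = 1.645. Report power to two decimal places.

power ≈ 0.45

For two equal groups, power = Φ(d·√(n/2) − z_{α}).
d·√(n/2) = 0.76 × √(8/2) = 0.76 × 2.000 = 1.520.
z_β = 1.520 − 1.645 = -0.125.
Power = Φ(-0.125) = 0.450.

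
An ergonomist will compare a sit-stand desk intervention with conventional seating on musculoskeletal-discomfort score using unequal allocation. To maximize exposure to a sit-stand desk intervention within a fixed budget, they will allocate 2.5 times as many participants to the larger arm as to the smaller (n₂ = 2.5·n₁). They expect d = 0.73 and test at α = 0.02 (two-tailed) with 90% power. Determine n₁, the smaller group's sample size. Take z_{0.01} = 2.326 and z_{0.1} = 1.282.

With allocation ratio k = n₂/n₁ = 2.5, Var(x̄₁−x̄₂) = σ²(1/n₁ + 1/(k·n₁)) = σ²·(k+1)/(k·n₁).
So n₁ = (1 + 1/k)·((z_{α/2} + z_β)/d)² = 1.400 × (3.608/0.73)².
n₁ = 1.400 × 24.43 = 34.2.
Round up: n₁ = 35, giving n₂ = ⌈2.5 × 35⌉ = ⌈87.5⌉ = 88.

n₁ = 35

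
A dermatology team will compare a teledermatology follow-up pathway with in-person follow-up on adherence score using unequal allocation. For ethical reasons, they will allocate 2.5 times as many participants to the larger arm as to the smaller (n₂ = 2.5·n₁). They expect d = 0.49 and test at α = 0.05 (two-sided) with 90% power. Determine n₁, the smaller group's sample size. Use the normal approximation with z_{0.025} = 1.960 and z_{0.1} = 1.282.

n₁ = 62

With allocation ratio k = n₂/n₁ = 2.5, Var(x̄₁−x̄₂) = σ²(1/n₁ + 1/(k·n₁)) = σ²·(k+1)/(k·n₁).
So n₁ = (1 + 1/k)·((z_{α/2} + z_β)/d)² = 1.400 × (3.242/0.49)².
n₁ = 1.400 × 43.78 = 61.3.
Round up: n₁ = 62, giving n₂ = 2.5 × 62 = 155.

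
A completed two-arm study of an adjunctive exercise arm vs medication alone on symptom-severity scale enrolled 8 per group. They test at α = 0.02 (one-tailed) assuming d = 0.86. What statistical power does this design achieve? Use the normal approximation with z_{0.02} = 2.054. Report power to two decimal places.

power ≈ 0.37

For two equal groups, power = Φ(d·√(n/2) − z_{α}).
d·√(n/2) = 0.86 × √(8/2) = 0.86 × 2.000 = 1.720.
z_β = 1.720 − 2.054 = -0.334.
Power = Φ(-0.334) = 0.369.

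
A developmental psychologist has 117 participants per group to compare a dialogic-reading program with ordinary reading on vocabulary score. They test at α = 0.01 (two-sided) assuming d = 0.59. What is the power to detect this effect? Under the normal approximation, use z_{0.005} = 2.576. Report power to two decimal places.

For two equal groups, power = Φ(d·√(n/2) − z_{α/2}).
d·√(n/2) = 0.59 × √(117/2) = 0.59 × 7.649 = 4.513.
z_β = 4.513 − 2.576 = 1.937.
Power = Φ(1.937) = 0.974.

power ≈ 0.97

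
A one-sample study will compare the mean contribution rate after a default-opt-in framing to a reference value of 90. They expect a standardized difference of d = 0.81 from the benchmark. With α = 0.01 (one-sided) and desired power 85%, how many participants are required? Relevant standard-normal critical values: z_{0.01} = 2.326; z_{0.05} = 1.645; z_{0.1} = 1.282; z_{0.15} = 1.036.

For a one-sample test: n = ((z_{α} + z_β) / d)².
z_{α} + z_β = 2.326 + 1.036 = 3.362.
n = (3.362 / 0.81)² = 4.151² = 17.23.
Round up.

n = 18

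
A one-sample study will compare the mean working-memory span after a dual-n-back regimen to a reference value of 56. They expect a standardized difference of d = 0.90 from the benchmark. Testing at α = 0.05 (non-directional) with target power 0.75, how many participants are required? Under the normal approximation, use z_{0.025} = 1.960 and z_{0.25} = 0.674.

n = 9

For a one-sample test: n = ((z_{α/2} + z_β) / d)².
z_{α/2} + z_β = 1.960 + 0.674 = 2.634.
n = (2.634 / 0.90)² = 2.927² = 8.57.
Round up.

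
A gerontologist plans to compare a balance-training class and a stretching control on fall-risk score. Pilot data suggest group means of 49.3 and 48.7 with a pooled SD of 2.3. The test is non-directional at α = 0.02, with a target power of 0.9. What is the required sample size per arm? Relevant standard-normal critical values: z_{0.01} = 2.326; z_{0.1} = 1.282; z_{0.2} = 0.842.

n = 383 per group

Cohen's d = |M₁ − M₂| / SD_pooled = |49.3 − 48.7| / 2.3 = 0.6 / 2.3 = 0.261.
For two independent groups with equal n: n = 2·((z_{α/2} + z_β) / d)².
z_{α/2} + z_β = 2.326 + 1.282 = 3.608.
n = 2 × (3.608 / 0.261)² = 2 × 13.824² = 2 × 191.10 = 382.2.
Round up to the next whole participant.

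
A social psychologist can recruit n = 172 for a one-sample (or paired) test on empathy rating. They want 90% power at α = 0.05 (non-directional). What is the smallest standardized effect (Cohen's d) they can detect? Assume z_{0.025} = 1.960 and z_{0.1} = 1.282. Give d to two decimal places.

d_min ≈ 0.25

For a single sample (or paired design) of n = 172: d_min = (z_{α/2} + z_β)/√n.
z-sum = 1.960 + 1.282 = 3.242.
d_min = 3.242 / √172 = 3.242 / 13.115 = 0.247.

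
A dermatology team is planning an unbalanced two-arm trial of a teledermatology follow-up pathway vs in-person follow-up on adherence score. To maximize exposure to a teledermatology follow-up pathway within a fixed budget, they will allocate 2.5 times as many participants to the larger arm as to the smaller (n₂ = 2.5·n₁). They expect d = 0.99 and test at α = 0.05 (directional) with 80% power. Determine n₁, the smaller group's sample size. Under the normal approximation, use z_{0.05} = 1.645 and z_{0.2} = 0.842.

With allocation ratio k = n₂/n₁ = 2.5, Var(x̄₁−x̄₂) = σ²(1/n₁ + 1/(k·n₁)) = σ²·(k+1)/(k·n₁).
So n₁ = (1 + 1/k)·((z_{α} + z_β)/d)² = 1.400 × (2.487/0.99)².
n₁ = 1.400 × 6.31 = 8.8.
Round up: n₁ = 9, giving n₂ = ⌈2.5 × 9⌉ = ⌈22.5⌉ = 23.

n₁ = 9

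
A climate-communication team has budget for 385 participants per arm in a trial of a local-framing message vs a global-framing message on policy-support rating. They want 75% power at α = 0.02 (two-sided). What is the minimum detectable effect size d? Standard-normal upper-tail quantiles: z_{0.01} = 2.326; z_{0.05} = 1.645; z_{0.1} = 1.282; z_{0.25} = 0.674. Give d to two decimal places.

For two independent groups of n = 385 each: d_min = (z_{α/2} + z_β)·√(2/n).
z-sum = 2.326 + 0.674 = 3.000.
d_min = 3.000 × √(2/385) = 3.000 × 0.0721 = 0.216.

d_min ≈ 0.22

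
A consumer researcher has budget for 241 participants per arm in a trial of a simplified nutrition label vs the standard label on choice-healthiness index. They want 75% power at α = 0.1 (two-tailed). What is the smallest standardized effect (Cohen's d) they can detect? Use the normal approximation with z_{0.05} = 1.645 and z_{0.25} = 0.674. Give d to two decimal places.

d_min ≈ 0.21

For two independent groups of n = 241 each: d_min = (z_{α/2} + z_β)·√(2/n).
z-sum = 1.645 + 0.674 = 2.319.
d_min = 2.319 × √(2/241) = 2.319 × 0.0911 = 0.211.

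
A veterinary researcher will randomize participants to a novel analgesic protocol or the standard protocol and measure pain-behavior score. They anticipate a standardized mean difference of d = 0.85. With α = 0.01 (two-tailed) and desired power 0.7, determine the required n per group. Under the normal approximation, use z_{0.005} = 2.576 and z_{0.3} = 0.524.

n = 27 per group

For two independent groups with equal n: n = 2·((z_{α/2} + z_β) / d)².
z_{α/2} + z_β = 2.576 + 0.524 = 3.100.
n = 2 × (3.100 / 0.85)² = 2 × 3.647² = 2 × 13.30 = 26.6.
Round up to the next whole participant.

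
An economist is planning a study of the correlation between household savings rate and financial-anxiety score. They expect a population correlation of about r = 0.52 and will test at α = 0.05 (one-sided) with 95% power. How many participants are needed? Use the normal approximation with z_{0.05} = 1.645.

Fisher's z: C = ½·ln((1+r)/(1−r)) = ½·ln(3.1667) = 0.5763.
n = ((z_{α} + z_β)/C)² + 3.
(1.645 + 1.645) / 0.5763 = 3.290 / 0.5763 = 5.709.
n = 5.709² + 3 = 32.59 + 3 = 35.6.
Round up.

n = 36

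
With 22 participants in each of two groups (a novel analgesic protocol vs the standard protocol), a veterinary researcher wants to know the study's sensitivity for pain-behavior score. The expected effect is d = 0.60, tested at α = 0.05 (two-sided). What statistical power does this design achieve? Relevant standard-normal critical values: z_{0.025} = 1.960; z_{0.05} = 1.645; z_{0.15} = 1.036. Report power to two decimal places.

power ≈ 0.51

For two equal groups, power = Φ(d·√(n/2) − z_{α/2}).
d·√(n/2) = 0.60 × √(22/2) = 0.60 × 3.317 = 1.990.
z_β = 1.990 − 1.960 = 0.030.
Power = Φ(0.030) = 0.512.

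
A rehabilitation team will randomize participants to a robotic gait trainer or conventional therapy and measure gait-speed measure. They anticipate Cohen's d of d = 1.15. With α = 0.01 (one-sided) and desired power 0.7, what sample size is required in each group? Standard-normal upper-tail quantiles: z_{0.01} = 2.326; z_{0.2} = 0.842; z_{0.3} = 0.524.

n = 13 per group

For two independent groups with equal n: n = 2·((z_{α} + z_β) / d)².
z_{α} + z_β = 2.326 + 0.524 = 2.850.
n = 2 × (2.850 / 1.15)² = 2 × 2.478² = 2 × 6.14 = 12.3.
Round up to the next whole participant.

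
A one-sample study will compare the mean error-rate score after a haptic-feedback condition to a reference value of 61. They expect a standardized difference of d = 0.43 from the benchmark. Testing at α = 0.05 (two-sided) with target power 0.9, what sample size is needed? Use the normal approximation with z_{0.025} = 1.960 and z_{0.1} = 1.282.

For a one-sample test: n = ((z_{α/2} + z_β) / d)².
z_{α/2} + z_β = 1.960 + 1.282 = 3.242.
n = (3.242 / 0.43)² = 7.540² = 56.84.
Round up.

n = 57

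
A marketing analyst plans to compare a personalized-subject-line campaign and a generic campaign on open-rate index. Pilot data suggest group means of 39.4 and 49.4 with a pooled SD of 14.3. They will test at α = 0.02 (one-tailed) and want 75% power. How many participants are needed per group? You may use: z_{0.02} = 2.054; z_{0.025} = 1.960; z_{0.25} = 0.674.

Cohen's d = |M₁ − M₂| / SD_pooled = |39.4 − 49.4| / 14.3 = 10.0 / 14.3 = 0.699.
For two independent groups with equal n: n = 2·((z_{α} + z_β) / d)².
z_{α} + z_β = 2.054 + 0.674 = 2.728.
n = 2 × (2.728 / 0.699)² = 2 × 3.903² = 2 × 15.23 = 30.5.
Round up to the next whole participant.

n = 31 per group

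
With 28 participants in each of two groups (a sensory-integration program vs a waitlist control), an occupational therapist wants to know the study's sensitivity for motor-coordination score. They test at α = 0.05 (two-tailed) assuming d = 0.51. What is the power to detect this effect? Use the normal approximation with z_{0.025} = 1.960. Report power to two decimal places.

For two equal groups, power = Φ(d·√(n/2) − z_{α/2}).
d·√(n/2) = 0.51 × √(28/2) = 0.51 × 3.742 = 1.908.
z_β = 1.908 − 1.960 = -0.052.
Power = Φ(-0.052) = 0.479.

power ≈ 0.48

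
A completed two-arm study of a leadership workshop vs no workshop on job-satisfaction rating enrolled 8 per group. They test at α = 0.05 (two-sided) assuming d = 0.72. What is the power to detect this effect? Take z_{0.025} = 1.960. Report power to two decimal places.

power ≈ 0.30

For two equal groups, power = Φ(d·√(n/2) − z_{α/2}).
d·√(n/2) = 0.72 × √(8/2) = 0.72 × 2.000 = 1.440.
z_β = 1.440 − 1.960 = -0.520.
Power = Φ(-0.520) = 0.302.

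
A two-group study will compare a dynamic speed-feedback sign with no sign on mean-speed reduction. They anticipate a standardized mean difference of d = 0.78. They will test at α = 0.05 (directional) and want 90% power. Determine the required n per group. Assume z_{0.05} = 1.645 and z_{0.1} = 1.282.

n = 29 per group

For two independent groups with equal n: n = 2·((z_{α} + z_β) / d)².
z_{α} + z_β = 1.645 + 1.282 = 2.927.
n = 2 × (2.927 / 0.78)² = 2 × 3.753² = 2 × 14.08 = 28.2.
Round up to the next whole participant.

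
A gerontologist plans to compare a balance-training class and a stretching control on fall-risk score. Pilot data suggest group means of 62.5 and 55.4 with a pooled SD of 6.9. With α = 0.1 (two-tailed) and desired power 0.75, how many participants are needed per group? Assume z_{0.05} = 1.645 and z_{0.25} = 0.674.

Cohen's d = |M₁ − M₂| / SD_pooled = |62.5 − 55.4| / 6.9 = 7.1 / 6.9 = 1.029.
For two independent groups with equal n: n = 2·((z_{α/2} + z_β) / d)².
z_{α/2} + z_β = 1.645 + 0.674 = 2.319.
n = 2 × (2.319 / 1.029)² = 2 × 2.254² = 2 × 5.08 = 10.2.
Round up to the next whole participant.

n = 11 per group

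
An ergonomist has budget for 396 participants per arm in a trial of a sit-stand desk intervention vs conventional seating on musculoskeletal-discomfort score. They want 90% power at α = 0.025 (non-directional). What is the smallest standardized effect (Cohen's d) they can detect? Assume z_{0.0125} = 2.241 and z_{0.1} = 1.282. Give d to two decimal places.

For two independent groups of n = 396 each: d_min = (z_{α/2} + z_β)·√(2/n).
z-sum = 2.241 + 1.282 = 3.523.
d_min = 3.523 × √(2/396) = 3.523 × 0.0711 = 0.250.

d_min ≈ 0.25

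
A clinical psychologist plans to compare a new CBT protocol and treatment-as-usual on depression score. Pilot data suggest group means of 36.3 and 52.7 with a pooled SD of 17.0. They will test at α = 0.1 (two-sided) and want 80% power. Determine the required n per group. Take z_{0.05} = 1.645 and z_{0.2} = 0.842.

Cohen's d = |M₁ − M₂| / SD_pooled = |36.3 − 52.7| / 17.0 = 16.4 / 17.0 = 0.965.
For two independent groups with equal n: n = 2·((z_{α/2} + z_β) / d)².
z_{α/2} + z_β = 1.645 + 0.842 = 2.487.
n = 2 × (2.487 / 0.965)² = 2 × 2.577² = 2 × 6.64 = 13.3.
Round up to the next whole participant.

n = 14 per group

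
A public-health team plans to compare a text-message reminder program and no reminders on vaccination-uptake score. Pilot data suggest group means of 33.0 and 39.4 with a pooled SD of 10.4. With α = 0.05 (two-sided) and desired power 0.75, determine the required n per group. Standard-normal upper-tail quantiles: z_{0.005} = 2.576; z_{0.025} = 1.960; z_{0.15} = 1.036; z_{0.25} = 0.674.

n = 37 per group

Cohen's d = |M₁ − M₂| / SD_pooled = |33.0 − 39.4| / 10.4 = 6.4 / 10.4 = 0.615.
For two independent groups with equal n: n = 2·((z_{α/2} + z_β) / d)².
z_{α/2} + z_β = 1.960 + 0.674 = 2.634.
n = 2 × (2.634 / 0.615)² = 2 × 4.283² = 2 × 18.34 = 36.7.
Round up to the next whole participant.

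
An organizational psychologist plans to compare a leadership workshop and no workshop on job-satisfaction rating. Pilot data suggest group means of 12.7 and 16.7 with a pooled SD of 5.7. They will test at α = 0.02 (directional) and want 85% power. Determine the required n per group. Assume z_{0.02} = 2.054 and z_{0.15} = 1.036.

Cohen's d = |M₁ − M₂| / SD_pooled = |12.7 − 16.7| / 5.7 = 4.0 / 5.7 = 0.702.
For two independent groups with equal n: n = 2·((z_{α} + z_β) / d)².
z_{α} + z_β = 2.054 + 1.036 = 3.090.
n = 2 × (3.090 / 0.702)² = 2 × 4.402² = 2 × 19.38 = 38.8.
Round up to the next whole participant.

n = 39 per group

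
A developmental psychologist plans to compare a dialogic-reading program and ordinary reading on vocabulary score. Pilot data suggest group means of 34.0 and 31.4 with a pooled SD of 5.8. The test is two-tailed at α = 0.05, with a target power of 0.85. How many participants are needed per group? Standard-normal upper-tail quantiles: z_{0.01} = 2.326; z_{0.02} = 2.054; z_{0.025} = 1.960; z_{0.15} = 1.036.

Cohen's d = |M₁ − M₂| / SD_pooled = |34.0 − 31.4| / 5.8 = 2.6 / 5.8 = 0.448.
For two independent groups with equal n: n = 2·((z_{α/2} + z_β) / d)².
z_{α/2} + z_β = 1.960 + 1.036 = 2.996.
n = 2 × (2.996 / 0.448)² = 2 × 6.688² = 2 × 44.72 = 89.4.
Round up to the next whole participant.

n = 90 per group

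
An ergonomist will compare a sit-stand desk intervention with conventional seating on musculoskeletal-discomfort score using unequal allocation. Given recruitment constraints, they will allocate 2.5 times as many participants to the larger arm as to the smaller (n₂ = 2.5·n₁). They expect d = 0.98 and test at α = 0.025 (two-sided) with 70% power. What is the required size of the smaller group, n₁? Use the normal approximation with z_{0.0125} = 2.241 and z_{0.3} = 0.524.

n₁ = 12

With allocation ratio k = n₂/n₁ = 2.5, Var(x̄₁−x̄₂) = σ²(1/n₁ + 1/(k·n₁)) = σ²·(k+1)/(k·n₁).
So n₁ = (1 + 1/k)·((z_{α/2} + z_β)/d)² = 1.400 × (2.765/0.98)².
n₁ = 1.400 × 7.96 = 11.1.
Round up: n₁ = 12, giving n₂ = 2.5 × 12 = 30.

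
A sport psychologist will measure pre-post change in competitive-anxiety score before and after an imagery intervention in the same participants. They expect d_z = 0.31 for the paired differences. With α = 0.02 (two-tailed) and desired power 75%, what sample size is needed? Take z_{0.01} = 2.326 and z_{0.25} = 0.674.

n = 94 pairs

For a paired (one-sample on differences) test: n = ((z_{α/2} + z_β) / d)².
z_{α/2} + z_β = 2.326 + 0.674 = 3.000.
n = (3.000 / 0.31)² = 9.677² = 93.65.
Round up.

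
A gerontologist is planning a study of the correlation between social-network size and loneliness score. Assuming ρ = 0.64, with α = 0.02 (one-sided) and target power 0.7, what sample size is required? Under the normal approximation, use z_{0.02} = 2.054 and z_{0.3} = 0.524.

n = 15

Fisher's z: C = ½·ln((1+r)/(1−r)) = ½·ln(4.5556) = 0.7582.
n = ((z_{α} + z_β)/C)² + 3.
(2.054 + 0.524) / 0.7582 = 2.578 / 0.7582 = 3.400.
n = 3.400² + 3 = 11.56 + 3 = 14.6.
Round up.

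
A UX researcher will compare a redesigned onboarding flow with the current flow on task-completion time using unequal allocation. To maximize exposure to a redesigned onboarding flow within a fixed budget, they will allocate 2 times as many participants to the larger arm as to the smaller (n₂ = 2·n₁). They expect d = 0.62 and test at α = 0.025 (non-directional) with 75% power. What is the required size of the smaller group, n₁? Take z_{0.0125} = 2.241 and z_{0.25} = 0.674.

With allocation ratio k = n₂/n₁ = 2, Var(x̄₁−x̄₂) = σ²(1/n₁ + 1/(k·n₁)) = σ²·(k+1)/(k·n₁).
So n₁ = (1 + 1/k)·((z_{α/2} + z_β)/d)² = 1.500 × (2.915/0.62)².
n₁ = 1.500 × 22.11 = 33.2.
Round up: n₁ = 34, giving n₂ = 2 × 34 = 68.

n₁ = 34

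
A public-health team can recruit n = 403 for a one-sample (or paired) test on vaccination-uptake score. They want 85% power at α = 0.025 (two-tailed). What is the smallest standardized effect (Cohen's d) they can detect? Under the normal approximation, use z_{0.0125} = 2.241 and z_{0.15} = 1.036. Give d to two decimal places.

For a single sample (or paired design) of n = 403: d_min = (z_{α/2} + z_β)/√n.
z-sum = 2.241 + 1.036 = 3.277.
d_min = 3.277 / √403 = 3.277 / 20.075 = 0.163.

d_min ≈ 0.16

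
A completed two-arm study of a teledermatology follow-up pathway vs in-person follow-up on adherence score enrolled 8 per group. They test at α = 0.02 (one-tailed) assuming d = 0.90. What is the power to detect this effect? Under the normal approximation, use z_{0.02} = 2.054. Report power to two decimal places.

For two equal groups, power = Φ(d·√(n/2) − z_{α}).
d·√(n/2) = 0.90 × √(8/2) = 0.90 × 2.000 = 1.800.
z_β = 1.800 − 2.054 = -0.254.
Power = Φ(-0.254) = 0.400.

power ≈ 0.40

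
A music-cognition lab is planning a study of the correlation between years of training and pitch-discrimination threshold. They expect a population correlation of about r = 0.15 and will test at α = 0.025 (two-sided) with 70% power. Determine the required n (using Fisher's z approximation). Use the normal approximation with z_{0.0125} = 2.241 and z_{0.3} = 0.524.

n = 338

Fisher's z: C = ½·ln((1+r)/(1−r)) = ½·ln(1.3529) = 0.1511.
n = ((z_{α/2} + z_β)/C)² + 3.
(2.241 + 0.524) / 0.1511 = 2.765 / 0.1511 = 18.299.
n = 18.299² + 3 = 334.86 + 3 = 337.9.
Round up.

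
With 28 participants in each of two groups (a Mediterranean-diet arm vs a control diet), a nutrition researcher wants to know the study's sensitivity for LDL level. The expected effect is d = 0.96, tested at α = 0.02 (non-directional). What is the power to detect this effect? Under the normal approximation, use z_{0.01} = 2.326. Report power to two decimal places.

power ≈ 0.90

For two equal groups, power = Φ(d·√(n/2) − z_{α/2}).
d·√(n/2) = 0.96 × √(28/2) = 0.96 × 3.742 = 3.592.
z_β = 3.592 − 2.326 = 1.266.
Power = Φ(1.266) = 0.897.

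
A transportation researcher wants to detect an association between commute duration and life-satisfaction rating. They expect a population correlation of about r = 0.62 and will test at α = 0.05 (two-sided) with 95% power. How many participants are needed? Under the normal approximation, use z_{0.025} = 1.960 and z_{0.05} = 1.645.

Fisher's z: C = ½·ln((1+r)/(1−r)) = ½·ln(4.2632) = 0.7250.
n = ((z_{α/2} + z_β)/C)² + 3.
(1.960 + 1.645) / 0.7250 = 3.605 / 0.7250 = 4.972.
n = 4.972² + 3 = 24.72 + 3 = 27.7.
Round up.

n = 28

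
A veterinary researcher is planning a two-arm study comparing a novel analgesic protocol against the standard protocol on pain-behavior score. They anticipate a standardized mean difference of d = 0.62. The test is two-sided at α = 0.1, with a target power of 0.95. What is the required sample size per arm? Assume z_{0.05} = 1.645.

For two independent groups with equal n: n = 2·((z_{α/2} + z_β) / d)².
z_{α/2} + z_β = 1.645 + 1.645 = 3.290.
n = 2 × (3.290 / 0.62)² = 2 × 5.306² = 2 × 28.16 = 56.3.
Round up to the next whole participant.

n = 57 per group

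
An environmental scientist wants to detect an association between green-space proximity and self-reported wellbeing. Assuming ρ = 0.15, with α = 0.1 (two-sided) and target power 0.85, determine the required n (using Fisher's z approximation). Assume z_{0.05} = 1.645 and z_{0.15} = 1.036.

n = 318

Fisher's z: C = ½·ln((1+r)/(1−r)) = ½·ln(1.3529) = 0.1511.
n = ((z_{α/2} + z_β)/C)² + 3.
(1.645 + 1.036) / 0.1511 = 2.681 / 0.1511 = 17.743.
n = 17.743² + 3 = 314.82 + 3 = 317.8.
Round up.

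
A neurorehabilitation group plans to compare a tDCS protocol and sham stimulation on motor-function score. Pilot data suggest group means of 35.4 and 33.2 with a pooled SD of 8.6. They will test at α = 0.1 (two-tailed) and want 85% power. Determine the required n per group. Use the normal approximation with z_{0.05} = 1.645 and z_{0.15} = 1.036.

n = 220 per group

Cohen's d = |M₁ − M₂| / SD_pooled = |35.4 − 33.2| / 8.6 = 2.2 / 8.6 = 0.256.
For two independent groups with equal n: n = 2·((z_{α/2} + z_β) / d)².
z_{α/2} + z_β = 1.645 + 1.036 = 2.681.
n = 2 × (2.681 / 0.256)² = 2 × 10.473² = 2 × 109.68 = 219.4.
Round up to the next whole participant.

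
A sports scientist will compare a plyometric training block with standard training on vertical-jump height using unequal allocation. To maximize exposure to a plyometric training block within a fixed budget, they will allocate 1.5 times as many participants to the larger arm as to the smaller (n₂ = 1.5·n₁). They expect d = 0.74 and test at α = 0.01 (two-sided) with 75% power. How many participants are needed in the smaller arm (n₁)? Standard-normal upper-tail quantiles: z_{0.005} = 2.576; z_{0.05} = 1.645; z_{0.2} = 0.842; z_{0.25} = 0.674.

n₁ = 33

With allocation ratio k = n₂/n₁ = 1.5, Var(x̄₁−x̄₂) = σ²(1/n₁ + 1/(k·n₁)) = σ²·(k+1)/(k·n₁).
So n₁ = (1 + 1/k)·((z_{α/2} + z_β)/d)² = 1.667 × (3.250/0.74)².
n₁ = 1.667 × 19.29 = 32.1.
Round up: n₁ = 33, giving n₂ = ⌈1.5 × 33⌉ = ⌈49.5⌉ = 50.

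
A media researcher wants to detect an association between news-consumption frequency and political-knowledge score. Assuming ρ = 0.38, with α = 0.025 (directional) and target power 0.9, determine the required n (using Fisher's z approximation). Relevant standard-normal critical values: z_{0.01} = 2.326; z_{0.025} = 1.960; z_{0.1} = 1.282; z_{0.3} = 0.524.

Fisher's z: C = ½·ln((1+r)/(1−r)) = ½·ln(2.2258) = 0.4001.
n = ((z_{α} + z_β)/C)² + 3.
(1.960 + 1.282) / 0.4001 = 3.242 / 0.4001 = 8.103.
n = 8.103² + 3 = 65.66 + 3 = 68.7.
Round up.

n = 69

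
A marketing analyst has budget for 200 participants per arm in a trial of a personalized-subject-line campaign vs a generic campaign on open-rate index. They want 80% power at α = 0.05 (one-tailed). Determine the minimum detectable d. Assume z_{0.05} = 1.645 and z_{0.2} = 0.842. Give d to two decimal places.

For two independent groups of n = 200 each: d_min = (z_{α} + z_β)·√(2/n).
z-sum = 1.645 + 0.842 = 2.487.
d_min = 2.487 × √(2/200) = 2.487 × 0.1000 = 0.249.

d_min ≈ 0.25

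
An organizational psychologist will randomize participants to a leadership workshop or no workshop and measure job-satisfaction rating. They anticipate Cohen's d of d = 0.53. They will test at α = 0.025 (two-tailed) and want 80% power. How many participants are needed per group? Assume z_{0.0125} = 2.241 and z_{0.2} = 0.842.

For two independent groups with equal n: n = 2·((z_{α/2} + z_β) / d)².
z_{α/2} + z_β = 2.241 + 0.842 = 3.083.
n = 2 × (3.083 / 0.53)² = 2 × 5.817² = 2 × 33.84 = 67.7.
Round up to the next whole participant.

n = 68 per group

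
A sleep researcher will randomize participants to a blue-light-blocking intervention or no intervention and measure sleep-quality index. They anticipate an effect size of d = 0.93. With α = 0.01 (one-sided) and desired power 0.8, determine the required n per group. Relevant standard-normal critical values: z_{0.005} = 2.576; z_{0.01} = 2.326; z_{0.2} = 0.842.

For two independent groups with equal n: n = 2·((z_{α} + z_β) / d)².
z_{α} + z_β = 2.326 + 0.842 = 3.168.
n = 2 × (3.168 / 0.93)² = 2 × 3.406² = 2 × 11.60 = 23.2.
Round up to the next whole participant.

n = 24 per group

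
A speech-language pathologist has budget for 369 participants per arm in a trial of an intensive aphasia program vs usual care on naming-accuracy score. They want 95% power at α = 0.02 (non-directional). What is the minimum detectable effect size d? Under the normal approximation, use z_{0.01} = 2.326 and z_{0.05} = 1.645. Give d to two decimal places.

d_min ≈ 0.29

For two independent groups of n = 369 each: d_min = (z_{α/2} + z_β)·√(2/n).
z-sum = 2.326 + 1.645 = 3.971.
d_min = 3.971 × √(2/369) = 3.971 × 0.0736 = 0.292.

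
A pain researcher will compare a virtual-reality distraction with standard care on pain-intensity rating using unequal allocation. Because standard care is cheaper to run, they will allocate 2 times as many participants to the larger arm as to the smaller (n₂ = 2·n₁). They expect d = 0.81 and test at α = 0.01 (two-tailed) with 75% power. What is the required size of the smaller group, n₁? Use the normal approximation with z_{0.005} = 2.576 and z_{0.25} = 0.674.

With allocation ratio k = n₂/n₁ = 2, Var(x̄₁−x̄₂) = σ²(1/n₁ + 1/(k·n₁)) = σ²·(k+1)/(k·n₁).
So n₁ = (1 + 1/k)·((z_{α/2} + z_β)/d)² = 1.500 × (3.250/0.81)².
n₁ = 1.500 × 16.10 = 24.1.
Round up: n₁ = 25, giving n₂ = 2 × 25 = 50.

n₁ = 25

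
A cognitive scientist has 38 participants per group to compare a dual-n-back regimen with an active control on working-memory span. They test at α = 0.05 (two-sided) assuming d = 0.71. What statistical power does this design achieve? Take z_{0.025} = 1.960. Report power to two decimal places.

power ≈ 0.87

For two equal groups, power = Φ(d·√(n/2) − z_{α/2}).
d·√(n/2) = 0.71 × √(38/2) = 0.71 × 4.359 = 3.095.
z_β = 3.095 − 1.960 = 1.135.
Power = Φ(1.135) = 0.872.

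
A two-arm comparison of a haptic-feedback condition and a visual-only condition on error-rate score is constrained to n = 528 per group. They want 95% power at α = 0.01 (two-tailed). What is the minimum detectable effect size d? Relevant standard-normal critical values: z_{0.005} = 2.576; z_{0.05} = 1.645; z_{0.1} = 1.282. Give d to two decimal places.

d_min ≈ 0.26

For two independent groups of n = 528 each: d_min = (z_{α/2} + z_β)·√(2/n).
z-sum = 2.576 + 1.645 = 4.221.
d_min = 4.221 × √(2/528) = 4.221 × 0.0615 = 0.260.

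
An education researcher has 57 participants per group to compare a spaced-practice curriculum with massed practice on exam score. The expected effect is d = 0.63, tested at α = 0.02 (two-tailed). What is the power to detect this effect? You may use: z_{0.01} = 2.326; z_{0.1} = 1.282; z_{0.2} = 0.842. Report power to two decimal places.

For two equal groups, power = Φ(d·√(n/2) − z_{α/2}).
d·√(n/2) = 0.63 × √(57/2) = 0.63 × 5.339 = 3.363.
z_β = 3.363 − 2.326 = 1.037.
Power = Φ(1.037) = 0.850.

power ≈ 0.85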